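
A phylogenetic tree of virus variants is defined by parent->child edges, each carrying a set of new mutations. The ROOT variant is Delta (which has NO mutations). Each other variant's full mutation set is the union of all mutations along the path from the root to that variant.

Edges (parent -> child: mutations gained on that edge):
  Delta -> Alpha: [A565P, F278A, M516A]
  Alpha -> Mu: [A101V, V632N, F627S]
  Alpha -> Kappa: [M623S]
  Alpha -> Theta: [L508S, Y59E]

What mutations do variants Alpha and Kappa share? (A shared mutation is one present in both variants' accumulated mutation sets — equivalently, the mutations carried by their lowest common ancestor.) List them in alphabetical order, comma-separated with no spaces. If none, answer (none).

Accumulating mutations along path to Alpha:
  At Delta: gained [] -> total []
  At Alpha: gained ['A565P', 'F278A', 'M516A'] -> total ['A565P', 'F278A', 'M516A']
Mutations(Alpha) = ['A565P', 'F278A', 'M516A']
Accumulating mutations along path to Kappa:
  At Delta: gained [] -> total []
  At Alpha: gained ['A565P', 'F278A', 'M516A'] -> total ['A565P', 'F278A', 'M516A']
  At Kappa: gained ['M623S'] -> total ['A565P', 'F278A', 'M516A', 'M623S']
Mutations(Kappa) = ['A565P', 'F278A', 'M516A', 'M623S']
Intersection: ['A565P', 'F278A', 'M516A'] ∩ ['A565P', 'F278A', 'M516A', 'M623S'] = ['A565P', 'F278A', 'M516A']

Answer: A565P,F278A,M516A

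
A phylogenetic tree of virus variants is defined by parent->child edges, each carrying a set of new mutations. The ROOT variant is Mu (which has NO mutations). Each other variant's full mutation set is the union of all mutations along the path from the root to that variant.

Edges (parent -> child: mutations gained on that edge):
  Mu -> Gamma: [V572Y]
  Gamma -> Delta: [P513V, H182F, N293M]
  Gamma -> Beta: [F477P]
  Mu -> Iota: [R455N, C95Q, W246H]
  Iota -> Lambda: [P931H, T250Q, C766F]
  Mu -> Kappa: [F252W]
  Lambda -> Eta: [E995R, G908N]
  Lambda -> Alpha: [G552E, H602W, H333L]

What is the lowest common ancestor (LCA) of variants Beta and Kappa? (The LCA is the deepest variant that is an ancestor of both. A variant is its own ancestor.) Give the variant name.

Path from root to Beta: Mu -> Gamma -> Beta
  ancestors of Beta: {Mu, Gamma, Beta}
Path from root to Kappa: Mu -> Kappa
  ancestors of Kappa: {Mu, Kappa}
Common ancestors: {Mu}
Walk up from Kappa: Kappa (not in ancestors of Beta), Mu (in ancestors of Beta)
Deepest common ancestor (LCA) = Mu

Answer: Mu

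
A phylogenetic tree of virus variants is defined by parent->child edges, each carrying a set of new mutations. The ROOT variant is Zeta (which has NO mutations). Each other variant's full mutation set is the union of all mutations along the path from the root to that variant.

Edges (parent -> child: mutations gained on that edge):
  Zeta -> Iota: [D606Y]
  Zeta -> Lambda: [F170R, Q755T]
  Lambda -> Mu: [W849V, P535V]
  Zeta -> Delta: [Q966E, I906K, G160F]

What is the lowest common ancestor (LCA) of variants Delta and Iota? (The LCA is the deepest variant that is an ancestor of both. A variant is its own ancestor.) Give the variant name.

Path from root to Delta: Zeta -> Delta
  ancestors of Delta: {Zeta, Delta}
Path from root to Iota: Zeta -> Iota
  ancestors of Iota: {Zeta, Iota}
Common ancestors: {Zeta}
Walk up from Iota: Iota (not in ancestors of Delta), Zeta (in ancestors of Delta)
Deepest common ancestor (LCA) = Zeta

Answer: Zeta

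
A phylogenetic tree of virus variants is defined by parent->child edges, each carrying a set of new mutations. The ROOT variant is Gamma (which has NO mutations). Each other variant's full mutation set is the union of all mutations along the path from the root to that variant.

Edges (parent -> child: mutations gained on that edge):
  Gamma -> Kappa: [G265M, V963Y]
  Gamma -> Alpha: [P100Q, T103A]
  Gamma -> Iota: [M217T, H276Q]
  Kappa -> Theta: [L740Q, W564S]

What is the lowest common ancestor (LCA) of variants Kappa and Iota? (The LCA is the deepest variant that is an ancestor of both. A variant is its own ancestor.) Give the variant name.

Answer: Gamma

Derivation:
Path from root to Kappa: Gamma -> Kappa
  ancestors of Kappa: {Gamma, Kappa}
Path from root to Iota: Gamma -> Iota
  ancestors of Iota: {Gamma, Iota}
Common ancestors: {Gamma}
Walk up from Iota: Iota (not in ancestors of Kappa), Gamma (in ancestors of Kappa)
Deepest common ancestor (LCA) = Gamma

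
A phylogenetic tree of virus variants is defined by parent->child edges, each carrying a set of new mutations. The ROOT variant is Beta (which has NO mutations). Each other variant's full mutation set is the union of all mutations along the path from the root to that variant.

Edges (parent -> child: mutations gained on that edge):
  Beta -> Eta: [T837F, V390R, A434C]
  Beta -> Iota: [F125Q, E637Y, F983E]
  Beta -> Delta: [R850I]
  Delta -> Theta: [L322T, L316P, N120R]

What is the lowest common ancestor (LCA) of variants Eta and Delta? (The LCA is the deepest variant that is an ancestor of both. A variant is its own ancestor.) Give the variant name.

Path from root to Eta: Beta -> Eta
  ancestors of Eta: {Beta, Eta}
Path from root to Delta: Beta -> Delta
  ancestors of Delta: {Beta, Delta}
Common ancestors: {Beta}
Walk up from Delta: Delta (not in ancestors of Eta), Beta (in ancestors of Eta)
Deepest common ancestor (LCA) = Beta

Answer: Beta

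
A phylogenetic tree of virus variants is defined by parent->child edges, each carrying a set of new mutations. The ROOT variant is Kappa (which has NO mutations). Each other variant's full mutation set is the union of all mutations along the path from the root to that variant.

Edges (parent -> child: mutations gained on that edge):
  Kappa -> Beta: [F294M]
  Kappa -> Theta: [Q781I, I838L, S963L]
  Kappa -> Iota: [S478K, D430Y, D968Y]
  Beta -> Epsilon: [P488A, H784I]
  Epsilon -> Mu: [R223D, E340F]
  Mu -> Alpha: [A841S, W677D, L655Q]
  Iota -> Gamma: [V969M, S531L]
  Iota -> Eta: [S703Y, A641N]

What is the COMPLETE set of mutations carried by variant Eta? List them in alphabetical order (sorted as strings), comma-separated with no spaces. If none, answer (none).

At Kappa: gained [] -> total []
At Iota: gained ['S478K', 'D430Y', 'D968Y'] -> total ['D430Y', 'D968Y', 'S478K']
At Eta: gained ['S703Y', 'A641N'] -> total ['A641N', 'D430Y', 'D968Y', 'S478K', 'S703Y']

Answer: A641N,D430Y,D968Y,S478K,S703Y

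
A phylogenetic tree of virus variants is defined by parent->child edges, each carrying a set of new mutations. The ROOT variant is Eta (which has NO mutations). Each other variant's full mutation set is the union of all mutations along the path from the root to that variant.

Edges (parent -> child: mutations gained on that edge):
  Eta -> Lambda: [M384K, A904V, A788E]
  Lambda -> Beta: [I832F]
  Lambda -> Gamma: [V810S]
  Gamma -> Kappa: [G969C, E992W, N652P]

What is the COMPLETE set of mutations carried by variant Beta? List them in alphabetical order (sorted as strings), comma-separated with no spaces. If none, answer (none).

At Eta: gained [] -> total []
At Lambda: gained ['M384K', 'A904V', 'A788E'] -> total ['A788E', 'A904V', 'M384K']
At Beta: gained ['I832F'] -> total ['A788E', 'A904V', 'I832F', 'M384K']

Answer: A788E,A904V,I832F,M384K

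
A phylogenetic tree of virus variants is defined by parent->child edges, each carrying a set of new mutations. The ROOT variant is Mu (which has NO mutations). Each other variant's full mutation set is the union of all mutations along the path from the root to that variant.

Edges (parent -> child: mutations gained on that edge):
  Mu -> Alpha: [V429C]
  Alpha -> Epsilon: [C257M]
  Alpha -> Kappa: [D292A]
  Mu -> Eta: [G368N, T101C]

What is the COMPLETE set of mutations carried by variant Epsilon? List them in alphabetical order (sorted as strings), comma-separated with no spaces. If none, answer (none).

At Mu: gained [] -> total []
At Alpha: gained ['V429C'] -> total ['V429C']
At Epsilon: gained ['C257M'] -> total ['C257M', 'V429C']

Answer: C257M,V429C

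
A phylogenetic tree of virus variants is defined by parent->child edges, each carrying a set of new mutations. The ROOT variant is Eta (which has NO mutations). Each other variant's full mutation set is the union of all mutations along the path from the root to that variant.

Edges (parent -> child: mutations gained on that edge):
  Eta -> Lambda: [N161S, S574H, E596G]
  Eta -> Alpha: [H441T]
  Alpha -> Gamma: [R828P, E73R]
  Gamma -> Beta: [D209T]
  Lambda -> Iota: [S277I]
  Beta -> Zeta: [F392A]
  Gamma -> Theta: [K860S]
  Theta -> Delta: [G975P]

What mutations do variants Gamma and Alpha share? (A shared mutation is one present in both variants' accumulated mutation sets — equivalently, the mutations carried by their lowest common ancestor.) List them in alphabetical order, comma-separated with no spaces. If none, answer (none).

Accumulating mutations along path to Gamma:
  At Eta: gained [] -> total []
  At Alpha: gained ['H441T'] -> total ['H441T']
  At Gamma: gained ['R828P', 'E73R'] -> total ['E73R', 'H441T', 'R828P']
Mutations(Gamma) = ['E73R', 'H441T', 'R828P']
Accumulating mutations along path to Alpha:
  At Eta: gained [] -> total []
  At Alpha: gained ['H441T'] -> total ['H441T']
Mutations(Alpha) = ['H441T']
Intersection: ['E73R', 'H441T', 'R828P'] ∩ ['H441T'] = ['H441T']

Answer: H441T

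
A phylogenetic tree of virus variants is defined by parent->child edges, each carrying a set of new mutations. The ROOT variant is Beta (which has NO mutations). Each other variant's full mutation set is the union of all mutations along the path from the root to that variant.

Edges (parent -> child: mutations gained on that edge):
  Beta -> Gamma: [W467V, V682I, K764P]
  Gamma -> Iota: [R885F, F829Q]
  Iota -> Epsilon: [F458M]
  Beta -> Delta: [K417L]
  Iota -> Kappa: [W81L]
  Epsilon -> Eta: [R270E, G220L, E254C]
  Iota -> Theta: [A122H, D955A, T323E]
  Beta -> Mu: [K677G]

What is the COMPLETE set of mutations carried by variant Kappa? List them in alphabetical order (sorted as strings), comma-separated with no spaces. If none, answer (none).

At Beta: gained [] -> total []
At Gamma: gained ['W467V', 'V682I', 'K764P'] -> total ['K764P', 'V682I', 'W467V']
At Iota: gained ['R885F', 'F829Q'] -> total ['F829Q', 'K764P', 'R885F', 'V682I', 'W467V']
At Kappa: gained ['W81L'] -> total ['F829Q', 'K764P', 'R885F', 'V682I', 'W467V', 'W81L']

Answer: F829Q,K764P,R885F,V682I,W467V,W81L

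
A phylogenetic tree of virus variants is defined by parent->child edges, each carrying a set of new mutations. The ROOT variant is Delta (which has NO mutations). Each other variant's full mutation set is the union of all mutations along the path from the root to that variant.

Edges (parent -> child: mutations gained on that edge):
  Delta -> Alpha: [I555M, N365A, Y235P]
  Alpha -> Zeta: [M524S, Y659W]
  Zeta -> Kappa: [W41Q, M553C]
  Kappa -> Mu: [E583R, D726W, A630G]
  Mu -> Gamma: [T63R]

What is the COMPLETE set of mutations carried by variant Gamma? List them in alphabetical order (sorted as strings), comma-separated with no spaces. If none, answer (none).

At Delta: gained [] -> total []
At Alpha: gained ['I555M', 'N365A', 'Y235P'] -> total ['I555M', 'N365A', 'Y235P']
At Zeta: gained ['M524S', 'Y659W'] -> total ['I555M', 'M524S', 'N365A', 'Y235P', 'Y659W']
At Kappa: gained ['W41Q', 'M553C'] -> total ['I555M', 'M524S', 'M553C', 'N365A', 'W41Q', 'Y235P', 'Y659W']
At Mu: gained ['E583R', 'D726W', 'A630G'] -> total ['A630G', 'D726W', 'E583R', 'I555M', 'M524S', 'M553C', 'N365A', 'W41Q', 'Y235P', 'Y659W']
At Gamma: gained ['T63R'] -> total ['A630G', 'D726W', 'E583R', 'I555M', 'M524S', 'M553C', 'N365A', 'T63R', 'W41Q', 'Y235P', 'Y659W']

Answer: A630G,D726W,E583R,I555M,M524S,M553C,N365A,T63R,W41Q,Y235P,Y659W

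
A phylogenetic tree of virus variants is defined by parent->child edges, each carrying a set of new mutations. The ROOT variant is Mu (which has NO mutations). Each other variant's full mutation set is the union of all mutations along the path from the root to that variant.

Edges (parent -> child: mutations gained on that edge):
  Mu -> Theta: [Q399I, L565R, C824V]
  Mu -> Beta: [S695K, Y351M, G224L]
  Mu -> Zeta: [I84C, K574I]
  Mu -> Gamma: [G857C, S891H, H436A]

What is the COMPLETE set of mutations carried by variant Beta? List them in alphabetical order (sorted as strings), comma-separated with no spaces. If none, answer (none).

Answer: G224L,S695K,Y351M

Derivation:
At Mu: gained [] -> total []
At Beta: gained ['S695K', 'Y351M', 'G224L'] -> total ['G224L', 'S695K', 'Y351M']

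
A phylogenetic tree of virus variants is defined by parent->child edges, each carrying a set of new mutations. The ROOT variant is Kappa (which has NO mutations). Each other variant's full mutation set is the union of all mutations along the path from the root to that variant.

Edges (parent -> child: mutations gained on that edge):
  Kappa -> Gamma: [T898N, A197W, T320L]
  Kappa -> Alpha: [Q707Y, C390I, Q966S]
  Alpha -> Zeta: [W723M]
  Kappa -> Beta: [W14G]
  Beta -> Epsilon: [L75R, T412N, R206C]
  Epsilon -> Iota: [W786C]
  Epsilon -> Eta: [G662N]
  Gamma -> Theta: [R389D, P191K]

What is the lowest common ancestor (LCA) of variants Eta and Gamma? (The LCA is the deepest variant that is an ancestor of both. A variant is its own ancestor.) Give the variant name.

Answer: Kappa

Derivation:
Path from root to Eta: Kappa -> Beta -> Epsilon -> Eta
  ancestors of Eta: {Kappa, Beta, Epsilon, Eta}
Path from root to Gamma: Kappa -> Gamma
  ancestors of Gamma: {Kappa, Gamma}
Common ancestors: {Kappa}
Walk up from Gamma: Gamma (not in ancestors of Eta), Kappa (in ancestors of Eta)
Deepest common ancestor (LCA) = Kappa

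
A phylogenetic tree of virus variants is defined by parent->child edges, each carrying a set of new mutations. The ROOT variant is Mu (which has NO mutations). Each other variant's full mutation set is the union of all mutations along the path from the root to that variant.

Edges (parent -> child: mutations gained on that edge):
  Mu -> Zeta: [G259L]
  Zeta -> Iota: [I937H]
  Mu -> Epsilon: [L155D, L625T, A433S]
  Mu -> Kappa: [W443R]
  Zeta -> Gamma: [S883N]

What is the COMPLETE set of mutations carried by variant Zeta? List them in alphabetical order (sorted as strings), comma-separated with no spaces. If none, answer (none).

At Mu: gained [] -> total []
At Zeta: gained ['G259L'] -> total ['G259L']

Answer: G259L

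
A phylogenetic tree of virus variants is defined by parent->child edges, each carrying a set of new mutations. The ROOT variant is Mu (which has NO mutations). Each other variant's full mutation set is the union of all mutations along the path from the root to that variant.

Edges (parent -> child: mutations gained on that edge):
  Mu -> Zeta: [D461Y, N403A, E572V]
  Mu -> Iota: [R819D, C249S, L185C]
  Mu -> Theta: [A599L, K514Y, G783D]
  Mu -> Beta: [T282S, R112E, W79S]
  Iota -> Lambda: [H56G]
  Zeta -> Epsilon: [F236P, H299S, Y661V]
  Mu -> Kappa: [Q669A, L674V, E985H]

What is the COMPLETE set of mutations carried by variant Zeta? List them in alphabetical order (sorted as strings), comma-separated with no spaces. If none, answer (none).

At Mu: gained [] -> total []
At Zeta: gained ['D461Y', 'N403A', 'E572V'] -> total ['D461Y', 'E572V', 'N403A']

Answer: D461Y,E572V,N403A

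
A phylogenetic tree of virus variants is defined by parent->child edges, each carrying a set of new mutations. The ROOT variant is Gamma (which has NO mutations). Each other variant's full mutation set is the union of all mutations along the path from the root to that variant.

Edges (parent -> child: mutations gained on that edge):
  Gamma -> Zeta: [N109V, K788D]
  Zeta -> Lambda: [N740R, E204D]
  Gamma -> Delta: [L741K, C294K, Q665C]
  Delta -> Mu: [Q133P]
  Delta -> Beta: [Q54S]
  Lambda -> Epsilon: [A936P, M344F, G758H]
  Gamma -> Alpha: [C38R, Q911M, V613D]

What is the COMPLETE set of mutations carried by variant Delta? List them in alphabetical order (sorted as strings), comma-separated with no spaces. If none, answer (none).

At Gamma: gained [] -> total []
At Delta: gained ['L741K', 'C294K', 'Q665C'] -> total ['C294K', 'L741K', 'Q665C']

Answer: C294K,L741K,Q665C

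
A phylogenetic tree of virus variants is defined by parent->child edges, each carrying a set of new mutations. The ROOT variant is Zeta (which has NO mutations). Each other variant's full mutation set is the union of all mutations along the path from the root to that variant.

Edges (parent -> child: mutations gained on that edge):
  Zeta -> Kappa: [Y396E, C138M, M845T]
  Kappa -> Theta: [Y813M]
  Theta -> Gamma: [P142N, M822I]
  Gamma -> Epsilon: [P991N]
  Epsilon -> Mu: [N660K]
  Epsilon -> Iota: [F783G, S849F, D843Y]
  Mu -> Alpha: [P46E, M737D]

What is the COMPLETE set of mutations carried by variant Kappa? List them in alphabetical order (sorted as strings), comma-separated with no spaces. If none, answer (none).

At Zeta: gained [] -> total []
At Kappa: gained ['Y396E', 'C138M', 'M845T'] -> total ['C138M', 'M845T', 'Y396E']

Answer: C138M,M845T,Y396E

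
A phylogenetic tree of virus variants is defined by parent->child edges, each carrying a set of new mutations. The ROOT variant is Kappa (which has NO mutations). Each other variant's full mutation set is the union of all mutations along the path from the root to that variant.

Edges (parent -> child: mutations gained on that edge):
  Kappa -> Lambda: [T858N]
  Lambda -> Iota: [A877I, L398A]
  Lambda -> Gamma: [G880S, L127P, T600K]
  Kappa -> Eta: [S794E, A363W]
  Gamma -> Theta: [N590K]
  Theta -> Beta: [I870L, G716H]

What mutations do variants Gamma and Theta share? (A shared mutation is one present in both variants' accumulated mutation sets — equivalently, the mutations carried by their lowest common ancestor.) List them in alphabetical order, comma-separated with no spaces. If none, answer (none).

Accumulating mutations along path to Gamma:
  At Kappa: gained [] -> total []
  At Lambda: gained ['T858N'] -> total ['T858N']
  At Gamma: gained ['G880S', 'L127P', 'T600K'] -> total ['G880S', 'L127P', 'T600K', 'T858N']
Mutations(Gamma) = ['G880S', 'L127P', 'T600K', 'T858N']
Accumulating mutations along path to Theta:
  At Kappa: gained [] -> total []
  At Lambda: gained ['T858N'] -> total ['T858N']
  At Gamma: gained ['G880S', 'L127P', 'T600K'] -> total ['G880S', 'L127P', 'T600K', 'T858N']
  At Theta: gained ['N590K'] -> total ['G880S', 'L127P', 'N590K', 'T600K', 'T858N']
Mutations(Theta) = ['G880S', 'L127P', 'N590K', 'T600K', 'T858N']
Intersection: ['G880S', 'L127P', 'T600K', 'T858N'] ∩ ['G880S', 'L127P', 'N590K', 'T600K', 'T858N'] = ['G880S', 'L127P', 'T600K', 'T858N']

Answer: G880S,L127P,T600K,T858N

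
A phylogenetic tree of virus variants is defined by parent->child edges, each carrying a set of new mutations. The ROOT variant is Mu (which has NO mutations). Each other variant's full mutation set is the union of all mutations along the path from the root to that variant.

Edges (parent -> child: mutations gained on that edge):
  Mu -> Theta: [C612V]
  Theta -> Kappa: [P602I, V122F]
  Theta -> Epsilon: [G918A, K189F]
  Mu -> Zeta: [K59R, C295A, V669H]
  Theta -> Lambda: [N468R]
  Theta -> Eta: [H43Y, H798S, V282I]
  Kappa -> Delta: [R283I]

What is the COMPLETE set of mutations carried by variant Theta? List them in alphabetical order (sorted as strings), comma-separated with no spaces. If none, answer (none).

At Mu: gained [] -> total []
At Theta: gained ['C612V'] -> total ['C612V']

Answer: C612V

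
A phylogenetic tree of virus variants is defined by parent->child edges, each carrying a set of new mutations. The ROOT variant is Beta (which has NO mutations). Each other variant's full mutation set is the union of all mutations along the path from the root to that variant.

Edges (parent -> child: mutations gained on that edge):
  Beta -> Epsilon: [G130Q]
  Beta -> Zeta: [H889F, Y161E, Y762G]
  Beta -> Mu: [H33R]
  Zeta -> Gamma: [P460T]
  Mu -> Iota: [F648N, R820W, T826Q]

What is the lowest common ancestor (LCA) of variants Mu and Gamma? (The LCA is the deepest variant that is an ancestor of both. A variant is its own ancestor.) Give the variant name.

Path from root to Mu: Beta -> Mu
  ancestors of Mu: {Beta, Mu}
Path from root to Gamma: Beta -> Zeta -> Gamma
  ancestors of Gamma: {Beta, Zeta, Gamma}
Common ancestors: {Beta}
Walk up from Gamma: Gamma (not in ancestors of Mu), Zeta (not in ancestors of Mu), Beta (in ancestors of Mu)
Deepest common ancestor (LCA) = Beta

Answer: Beta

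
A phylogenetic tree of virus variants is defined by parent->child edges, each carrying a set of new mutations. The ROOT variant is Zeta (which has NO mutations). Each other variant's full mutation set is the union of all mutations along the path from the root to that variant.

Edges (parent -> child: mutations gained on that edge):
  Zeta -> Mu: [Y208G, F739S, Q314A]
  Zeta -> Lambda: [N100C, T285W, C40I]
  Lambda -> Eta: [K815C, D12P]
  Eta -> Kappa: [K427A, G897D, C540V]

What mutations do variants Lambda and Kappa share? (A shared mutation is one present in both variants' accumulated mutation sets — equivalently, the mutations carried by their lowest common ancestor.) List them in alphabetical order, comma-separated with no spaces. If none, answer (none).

Accumulating mutations along path to Lambda:
  At Zeta: gained [] -> total []
  At Lambda: gained ['N100C', 'T285W', 'C40I'] -> total ['C40I', 'N100C', 'T285W']
Mutations(Lambda) = ['C40I', 'N100C', 'T285W']
Accumulating mutations along path to Kappa:
  At Zeta: gained [] -> total []
  At Lambda: gained ['N100C', 'T285W', 'C40I'] -> total ['C40I', 'N100C', 'T285W']
  At Eta: gained ['K815C', 'D12P'] -> total ['C40I', 'D12P', 'K815C', 'N100C', 'T285W']
  At Kappa: gained ['K427A', 'G897D', 'C540V'] -> total ['C40I', 'C540V', 'D12P', 'G897D', 'K427A', 'K815C', 'N100C', 'T285W']
Mutations(Kappa) = ['C40I', 'C540V', 'D12P', 'G897D', 'K427A', 'K815C', 'N100C', 'T285W']
Intersection: ['C40I', 'N100C', 'T285W'] ∩ ['C40I', 'C540V', 'D12P', 'G897D', 'K427A', 'K815C', 'N100C', 'T285W'] = ['C40I', 'N100C', 'T285W']

Answer: C40I,N100C,T285W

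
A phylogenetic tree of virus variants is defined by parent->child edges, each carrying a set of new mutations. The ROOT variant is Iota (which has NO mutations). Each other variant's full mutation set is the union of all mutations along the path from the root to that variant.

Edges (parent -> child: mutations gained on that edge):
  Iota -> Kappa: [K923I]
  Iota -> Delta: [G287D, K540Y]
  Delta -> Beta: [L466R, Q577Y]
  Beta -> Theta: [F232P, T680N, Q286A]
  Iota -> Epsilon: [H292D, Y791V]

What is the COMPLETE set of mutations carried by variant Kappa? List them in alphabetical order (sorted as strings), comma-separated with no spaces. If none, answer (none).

At Iota: gained [] -> total []
At Kappa: gained ['K923I'] -> total ['K923I']

Answer: K923I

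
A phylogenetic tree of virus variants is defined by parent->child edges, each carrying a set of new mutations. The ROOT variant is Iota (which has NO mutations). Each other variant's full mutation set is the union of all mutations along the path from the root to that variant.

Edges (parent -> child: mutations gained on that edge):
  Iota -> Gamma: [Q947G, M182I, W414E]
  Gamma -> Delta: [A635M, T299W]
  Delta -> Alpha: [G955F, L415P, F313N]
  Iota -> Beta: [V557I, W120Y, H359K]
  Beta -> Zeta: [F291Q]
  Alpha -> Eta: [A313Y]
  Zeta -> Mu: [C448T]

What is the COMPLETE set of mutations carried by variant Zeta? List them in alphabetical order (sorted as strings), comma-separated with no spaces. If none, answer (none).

At Iota: gained [] -> total []
At Beta: gained ['V557I', 'W120Y', 'H359K'] -> total ['H359K', 'V557I', 'W120Y']
At Zeta: gained ['F291Q'] -> total ['F291Q', 'H359K', 'V557I', 'W120Y']

Answer: F291Q,H359K,V557I,W120Y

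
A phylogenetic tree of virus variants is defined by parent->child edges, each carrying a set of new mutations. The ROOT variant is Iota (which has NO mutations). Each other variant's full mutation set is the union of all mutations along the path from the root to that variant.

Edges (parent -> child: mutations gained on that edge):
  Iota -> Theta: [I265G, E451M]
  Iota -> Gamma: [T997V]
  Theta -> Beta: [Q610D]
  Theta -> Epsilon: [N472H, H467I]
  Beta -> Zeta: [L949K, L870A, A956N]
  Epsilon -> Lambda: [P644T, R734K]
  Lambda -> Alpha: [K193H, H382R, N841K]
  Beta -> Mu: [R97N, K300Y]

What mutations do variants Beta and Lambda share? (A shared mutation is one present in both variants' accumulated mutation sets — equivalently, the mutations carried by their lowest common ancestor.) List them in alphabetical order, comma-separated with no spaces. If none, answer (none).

Accumulating mutations along path to Beta:
  At Iota: gained [] -> total []
  At Theta: gained ['I265G', 'E451M'] -> total ['E451M', 'I265G']
  At Beta: gained ['Q610D'] -> total ['E451M', 'I265G', 'Q610D']
Mutations(Beta) = ['E451M', 'I265G', 'Q610D']
Accumulating mutations along path to Lambda:
  At Iota: gained [] -> total []
  At Theta: gained ['I265G', 'E451M'] -> total ['E451M', 'I265G']
  At Epsilon: gained ['N472H', 'H467I'] -> total ['E451M', 'H467I', 'I265G', 'N472H']
  At Lambda: gained ['P644T', 'R734K'] -> total ['E451M', 'H467I', 'I265G', 'N472H', 'P644T', 'R734K']
Mutations(Lambda) = ['E451M', 'H467I', 'I265G', 'N472H', 'P644T', 'R734K']
Intersection: ['E451M', 'I265G', 'Q610D'] ∩ ['E451M', 'H467I', 'I265G', 'N472H', 'P644T', 'R734K'] = ['E451M', 'I265G']

Answer: E451M,I265G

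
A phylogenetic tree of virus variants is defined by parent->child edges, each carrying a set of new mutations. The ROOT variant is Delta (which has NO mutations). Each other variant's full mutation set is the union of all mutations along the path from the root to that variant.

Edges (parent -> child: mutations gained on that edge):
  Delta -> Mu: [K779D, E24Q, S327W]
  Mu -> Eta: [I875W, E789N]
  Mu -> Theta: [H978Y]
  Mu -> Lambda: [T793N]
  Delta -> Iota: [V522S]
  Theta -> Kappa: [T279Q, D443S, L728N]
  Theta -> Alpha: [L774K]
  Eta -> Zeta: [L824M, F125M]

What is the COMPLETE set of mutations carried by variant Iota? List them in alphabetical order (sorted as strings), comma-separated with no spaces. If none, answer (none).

Answer: V522S

Derivation:
At Delta: gained [] -> total []
At Iota: gained ['V522S'] -> total ['V522S']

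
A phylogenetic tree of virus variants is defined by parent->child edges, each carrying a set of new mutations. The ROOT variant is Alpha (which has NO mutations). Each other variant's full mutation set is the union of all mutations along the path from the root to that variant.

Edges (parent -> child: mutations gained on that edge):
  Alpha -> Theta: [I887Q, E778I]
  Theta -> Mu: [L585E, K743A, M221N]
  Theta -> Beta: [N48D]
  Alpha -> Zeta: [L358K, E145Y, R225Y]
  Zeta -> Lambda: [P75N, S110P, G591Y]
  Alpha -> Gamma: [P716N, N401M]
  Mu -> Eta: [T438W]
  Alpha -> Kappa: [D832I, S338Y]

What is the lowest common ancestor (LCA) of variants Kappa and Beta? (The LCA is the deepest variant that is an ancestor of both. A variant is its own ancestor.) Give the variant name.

Path from root to Kappa: Alpha -> Kappa
  ancestors of Kappa: {Alpha, Kappa}
Path from root to Beta: Alpha -> Theta -> Beta
  ancestors of Beta: {Alpha, Theta, Beta}
Common ancestors: {Alpha}
Walk up from Beta: Beta (not in ancestors of Kappa), Theta (not in ancestors of Kappa), Alpha (in ancestors of Kappa)
Deepest common ancestor (LCA) = Alpha

Answer: Alpha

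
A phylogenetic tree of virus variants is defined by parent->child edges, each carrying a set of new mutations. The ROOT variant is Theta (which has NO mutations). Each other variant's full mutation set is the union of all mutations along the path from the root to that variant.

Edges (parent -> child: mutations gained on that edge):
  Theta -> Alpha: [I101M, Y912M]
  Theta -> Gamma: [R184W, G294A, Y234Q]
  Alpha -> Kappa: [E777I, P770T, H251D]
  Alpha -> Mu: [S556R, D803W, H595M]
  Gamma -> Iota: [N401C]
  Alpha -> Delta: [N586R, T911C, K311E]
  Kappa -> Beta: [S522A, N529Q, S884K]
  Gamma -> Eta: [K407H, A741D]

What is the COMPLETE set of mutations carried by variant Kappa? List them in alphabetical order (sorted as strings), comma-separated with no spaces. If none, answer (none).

At Theta: gained [] -> total []
At Alpha: gained ['I101M', 'Y912M'] -> total ['I101M', 'Y912M']
At Kappa: gained ['E777I', 'P770T', 'H251D'] -> total ['E777I', 'H251D', 'I101M', 'P770T', 'Y912M']

Answer: E777I,H251D,I101M,P770T,Y912M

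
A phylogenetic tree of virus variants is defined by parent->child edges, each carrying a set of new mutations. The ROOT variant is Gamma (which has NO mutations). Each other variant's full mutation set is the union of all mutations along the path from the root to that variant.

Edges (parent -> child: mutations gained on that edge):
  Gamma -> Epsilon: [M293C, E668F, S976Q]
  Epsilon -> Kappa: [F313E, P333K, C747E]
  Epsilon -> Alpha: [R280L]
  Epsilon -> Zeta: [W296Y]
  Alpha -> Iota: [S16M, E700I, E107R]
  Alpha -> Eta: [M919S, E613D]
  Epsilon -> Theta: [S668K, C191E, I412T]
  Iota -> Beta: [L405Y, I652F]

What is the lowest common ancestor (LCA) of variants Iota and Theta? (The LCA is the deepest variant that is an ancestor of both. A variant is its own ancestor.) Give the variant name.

Path from root to Iota: Gamma -> Epsilon -> Alpha -> Iota
  ancestors of Iota: {Gamma, Epsilon, Alpha, Iota}
Path from root to Theta: Gamma -> Epsilon -> Theta
  ancestors of Theta: {Gamma, Epsilon, Theta}
Common ancestors: {Gamma, Epsilon}
Walk up from Theta: Theta (not in ancestors of Iota), Epsilon (in ancestors of Iota), Gamma (in ancestors of Iota)
Deepest common ancestor (LCA) = Epsilon

Answer: Epsilon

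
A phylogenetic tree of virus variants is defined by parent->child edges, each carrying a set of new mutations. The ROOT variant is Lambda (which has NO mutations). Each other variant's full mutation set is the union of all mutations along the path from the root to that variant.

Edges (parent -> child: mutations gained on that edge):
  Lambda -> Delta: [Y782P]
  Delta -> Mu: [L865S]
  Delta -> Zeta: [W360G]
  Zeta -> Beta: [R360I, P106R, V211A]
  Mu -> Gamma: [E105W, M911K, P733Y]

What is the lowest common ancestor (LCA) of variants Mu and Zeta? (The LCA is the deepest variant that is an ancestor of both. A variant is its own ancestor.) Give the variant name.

Path from root to Mu: Lambda -> Delta -> Mu
  ancestors of Mu: {Lambda, Delta, Mu}
Path from root to Zeta: Lambda -> Delta -> Zeta
  ancestors of Zeta: {Lambda, Delta, Zeta}
Common ancestors: {Lambda, Delta}
Walk up from Zeta: Zeta (not in ancestors of Mu), Delta (in ancestors of Mu), Lambda (in ancestors of Mu)
Deepest common ancestor (LCA) = Delta

Answer: Delta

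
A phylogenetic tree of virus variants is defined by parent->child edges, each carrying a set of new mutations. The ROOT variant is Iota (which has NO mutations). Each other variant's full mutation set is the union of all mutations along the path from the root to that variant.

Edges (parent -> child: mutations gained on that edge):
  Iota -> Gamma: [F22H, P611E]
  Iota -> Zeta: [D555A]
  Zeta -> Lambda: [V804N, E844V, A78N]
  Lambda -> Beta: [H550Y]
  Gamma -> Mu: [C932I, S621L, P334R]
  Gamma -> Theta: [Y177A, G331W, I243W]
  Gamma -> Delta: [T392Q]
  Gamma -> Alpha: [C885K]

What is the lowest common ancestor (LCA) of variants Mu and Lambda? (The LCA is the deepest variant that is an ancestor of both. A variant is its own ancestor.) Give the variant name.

Path from root to Mu: Iota -> Gamma -> Mu
  ancestors of Mu: {Iota, Gamma, Mu}
Path from root to Lambda: Iota -> Zeta -> Lambda
  ancestors of Lambda: {Iota, Zeta, Lambda}
Common ancestors: {Iota}
Walk up from Lambda: Lambda (not in ancestors of Mu), Zeta (not in ancestors of Mu), Iota (in ancestors of Mu)
Deepest common ancestor (LCA) = Iota

Answer: Iota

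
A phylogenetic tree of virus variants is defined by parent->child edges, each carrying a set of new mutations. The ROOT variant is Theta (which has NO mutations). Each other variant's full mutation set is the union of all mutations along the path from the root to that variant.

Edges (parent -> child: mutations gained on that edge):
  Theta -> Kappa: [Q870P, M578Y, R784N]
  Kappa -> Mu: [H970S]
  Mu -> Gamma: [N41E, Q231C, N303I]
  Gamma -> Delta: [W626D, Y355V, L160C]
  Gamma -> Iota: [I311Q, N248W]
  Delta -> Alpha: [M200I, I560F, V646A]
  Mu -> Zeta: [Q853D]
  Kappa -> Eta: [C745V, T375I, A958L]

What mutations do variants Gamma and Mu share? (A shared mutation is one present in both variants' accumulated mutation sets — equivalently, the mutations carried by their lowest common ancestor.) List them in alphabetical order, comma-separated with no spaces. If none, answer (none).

Answer: H970S,M578Y,Q870P,R784N

Derivation:
Accumulating mutations along path to Gamma:
  At Theta: gained [] -> total []
  At Kappa: gained ['Q870P', 'M578Y', 'R784N'] -> total ['M578Y', 'Q870P', 'R784N']
  At Mu: gained ['H970S'] -> total ['H970S', 'M578Y', 'Q870P', 'R784N']
  At Gamma: gained ['N41E', 'Q231C', 'N303I'] -> total ['H970S', 'M578Y', 'N303I', 'N41E', 'Q231C', 'Q870P', 'R784N']
Mutations(Gamma) = ['H970S', 'M578Y', 'N303I', 'N41E', 'Q231C', 'Q870P', 'R784N']
Accumulating mutations along path to Mu:
  At Theta: gained [] -> total []
  At Kappa: gained ['Q870P', 'M578Y', 'R784N'] -> total ['M578Y', 'Q870P', 'R784N']
  At Mu: gained ['H970S'] -> total ['H970S', 'M578Y', 'Q870P', 'R784N']
Mutations(Mu) = ['H970S', 'M578Y', 'Q870P', 'R784N']
Intersection: ['H970S', 'M578Y', 'N303I', 'N41E', 'Q231C', 'Q870P', 'R784N'] ∩ ['H970S', 'M578Y', 'Q870P', 'R784N'] = ['H970S', 'M578Y', 'Q870P', 'R784N']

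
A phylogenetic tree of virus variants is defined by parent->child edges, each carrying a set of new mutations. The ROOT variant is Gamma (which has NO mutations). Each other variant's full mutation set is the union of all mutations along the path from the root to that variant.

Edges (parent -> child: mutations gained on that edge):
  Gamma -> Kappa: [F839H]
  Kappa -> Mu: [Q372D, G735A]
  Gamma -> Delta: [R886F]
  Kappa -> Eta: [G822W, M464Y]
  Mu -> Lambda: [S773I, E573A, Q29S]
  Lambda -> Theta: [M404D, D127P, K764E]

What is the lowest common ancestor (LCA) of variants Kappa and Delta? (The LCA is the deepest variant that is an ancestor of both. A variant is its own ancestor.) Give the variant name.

Path from root to Kappa: Gamma -> Kappa
  ancestors of Kappa: {Gamma, Kappa}
Path from root to Delta: Gamma -> Delta
  ancestors of Delta: {Gamma, Delta}
Common ancestors: {Gamma}
Walk up from Delta: Delta (not in ancestors of Kappa), Gamma (in ancestors of Kappa)
Deepest common ancestor (LCA) = Gamma

Answer: Gamma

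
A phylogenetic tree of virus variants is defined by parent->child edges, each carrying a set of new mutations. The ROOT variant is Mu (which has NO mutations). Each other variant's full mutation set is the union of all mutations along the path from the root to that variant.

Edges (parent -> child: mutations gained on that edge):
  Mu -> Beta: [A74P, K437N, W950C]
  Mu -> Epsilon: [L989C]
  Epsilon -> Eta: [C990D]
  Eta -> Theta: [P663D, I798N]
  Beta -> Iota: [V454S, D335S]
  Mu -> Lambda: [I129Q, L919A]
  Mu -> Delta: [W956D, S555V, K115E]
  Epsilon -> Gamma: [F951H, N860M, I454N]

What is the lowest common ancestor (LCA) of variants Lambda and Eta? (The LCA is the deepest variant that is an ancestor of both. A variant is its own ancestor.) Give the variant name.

Answer: Mu

Derivation:
Path from root to Lambda: Mu -> Lambda
  ancestors of Lambda: {Mu, Lambda}
Path from root to Eta: Mu -> Epsilon -> Eta
  ancestors of Eta: {Mu, Epsilon, Eta}
Common ancestors: {Mu}
Walk up from Eta: Eta (not in ancestors of Lambda), Epsilon (not in ancestors of Lambda), Mu (in ancestors of Lambda)
Deepest common ancestor (LCA) = Mu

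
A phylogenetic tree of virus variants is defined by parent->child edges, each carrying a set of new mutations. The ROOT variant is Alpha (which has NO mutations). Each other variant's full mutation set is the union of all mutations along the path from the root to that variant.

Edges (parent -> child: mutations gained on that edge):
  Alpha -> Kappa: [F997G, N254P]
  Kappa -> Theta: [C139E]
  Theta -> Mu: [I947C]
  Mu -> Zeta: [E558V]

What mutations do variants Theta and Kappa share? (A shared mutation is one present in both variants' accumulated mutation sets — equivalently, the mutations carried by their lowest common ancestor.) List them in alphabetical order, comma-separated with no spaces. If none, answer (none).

Accumulating mutations along path to Theta:
  At Alpha: gained [] -> total []
  At Kappa: gained ['F997G', 'N254P'] -> total ['F997G', 'N254P']
  At Theta: gained ['C139E'] -> total ['C139E', 'F997G', 'N254P']
Mutations(Theta) = ['C139E', 'F997G', 'N254P']
Accumulating mutations along path to Kappa:
  At Alpha: gained [] -> total []
  At Kappa: gained ['F997G', 'N254P'] -> total ['F997G', 'N254P']
Mutations(Kappa) = ['F997G', 'N254P']
Intersection: ['C139E', 'F997G', 'N254P'] ∩ ['F997G', 'N254P'] = ['F997G', 'N254P']

Answer: F997G,N254P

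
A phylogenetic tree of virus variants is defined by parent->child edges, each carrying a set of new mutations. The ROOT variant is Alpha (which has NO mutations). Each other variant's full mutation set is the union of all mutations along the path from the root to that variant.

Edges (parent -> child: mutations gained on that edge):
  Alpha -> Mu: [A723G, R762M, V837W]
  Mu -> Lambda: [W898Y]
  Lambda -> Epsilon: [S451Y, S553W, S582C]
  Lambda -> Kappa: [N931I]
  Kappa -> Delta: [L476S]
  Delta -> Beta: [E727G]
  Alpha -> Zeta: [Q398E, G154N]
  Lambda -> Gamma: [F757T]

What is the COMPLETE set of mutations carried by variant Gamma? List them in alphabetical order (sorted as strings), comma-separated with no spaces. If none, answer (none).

Answer: A723G,F757T,R762M,V837W,W898Y

Derivation:
At Alpha: gained [] -> total []
At Mu: gained ['A723G', 'R762M', 'V837W'] -> total ['A723G', 'R762M', 'V837W']
At Lambda: gained ['W898Y'] -> total ['A723G', 'R762M', 'V837W', 'W898Y']
At Gamma: gained ['F757T'] -> total ['A723G', 'F757T', 'R762M', 'V837W', 'W898Y']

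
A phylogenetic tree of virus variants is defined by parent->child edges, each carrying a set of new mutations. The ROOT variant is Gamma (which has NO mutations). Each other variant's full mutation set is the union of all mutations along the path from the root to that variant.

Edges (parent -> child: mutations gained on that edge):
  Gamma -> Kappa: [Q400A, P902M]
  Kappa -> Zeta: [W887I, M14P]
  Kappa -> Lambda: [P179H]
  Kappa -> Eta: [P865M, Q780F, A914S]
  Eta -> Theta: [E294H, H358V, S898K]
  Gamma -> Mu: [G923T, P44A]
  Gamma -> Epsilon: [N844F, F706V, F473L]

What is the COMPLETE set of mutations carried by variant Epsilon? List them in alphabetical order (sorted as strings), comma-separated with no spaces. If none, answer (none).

At Gamma: gained [] -> total []
At Epsilon: gained ['N844F', 'F706V', 'F473L'] -> total ['F473L', 'F706V', 'N844F']

Answer: F473L,F706V,N844F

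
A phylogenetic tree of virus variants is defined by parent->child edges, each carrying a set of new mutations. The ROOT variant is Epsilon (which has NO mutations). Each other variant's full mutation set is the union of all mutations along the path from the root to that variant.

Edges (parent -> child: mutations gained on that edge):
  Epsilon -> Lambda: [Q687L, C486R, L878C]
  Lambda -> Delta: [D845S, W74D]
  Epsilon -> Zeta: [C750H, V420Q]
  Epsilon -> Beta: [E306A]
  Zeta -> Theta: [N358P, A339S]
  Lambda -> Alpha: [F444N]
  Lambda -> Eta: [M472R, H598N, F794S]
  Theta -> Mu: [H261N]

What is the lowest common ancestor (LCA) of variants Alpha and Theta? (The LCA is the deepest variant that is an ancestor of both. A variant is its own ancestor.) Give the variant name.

Path from root to Alpha: Epsilon -> Lambda -> Alpha
  ancestors of Alpha: {Epsilon, Lambda, Alpha}
Path from root to Theta: Epsilon -> Zeta -> Theta
  ancestors of Theta: {Epsilon, Zeta, Theta}
Common ancestors: {Epsilon}
Walk up from Theta: Theta (not in ancestors of Alpha), Zeta (not in ancestors of Alpha), Epsilon (in ancestors of Alpha)
Deepest common ancestor (LCA) = Epsilon

Answer: Epsilon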